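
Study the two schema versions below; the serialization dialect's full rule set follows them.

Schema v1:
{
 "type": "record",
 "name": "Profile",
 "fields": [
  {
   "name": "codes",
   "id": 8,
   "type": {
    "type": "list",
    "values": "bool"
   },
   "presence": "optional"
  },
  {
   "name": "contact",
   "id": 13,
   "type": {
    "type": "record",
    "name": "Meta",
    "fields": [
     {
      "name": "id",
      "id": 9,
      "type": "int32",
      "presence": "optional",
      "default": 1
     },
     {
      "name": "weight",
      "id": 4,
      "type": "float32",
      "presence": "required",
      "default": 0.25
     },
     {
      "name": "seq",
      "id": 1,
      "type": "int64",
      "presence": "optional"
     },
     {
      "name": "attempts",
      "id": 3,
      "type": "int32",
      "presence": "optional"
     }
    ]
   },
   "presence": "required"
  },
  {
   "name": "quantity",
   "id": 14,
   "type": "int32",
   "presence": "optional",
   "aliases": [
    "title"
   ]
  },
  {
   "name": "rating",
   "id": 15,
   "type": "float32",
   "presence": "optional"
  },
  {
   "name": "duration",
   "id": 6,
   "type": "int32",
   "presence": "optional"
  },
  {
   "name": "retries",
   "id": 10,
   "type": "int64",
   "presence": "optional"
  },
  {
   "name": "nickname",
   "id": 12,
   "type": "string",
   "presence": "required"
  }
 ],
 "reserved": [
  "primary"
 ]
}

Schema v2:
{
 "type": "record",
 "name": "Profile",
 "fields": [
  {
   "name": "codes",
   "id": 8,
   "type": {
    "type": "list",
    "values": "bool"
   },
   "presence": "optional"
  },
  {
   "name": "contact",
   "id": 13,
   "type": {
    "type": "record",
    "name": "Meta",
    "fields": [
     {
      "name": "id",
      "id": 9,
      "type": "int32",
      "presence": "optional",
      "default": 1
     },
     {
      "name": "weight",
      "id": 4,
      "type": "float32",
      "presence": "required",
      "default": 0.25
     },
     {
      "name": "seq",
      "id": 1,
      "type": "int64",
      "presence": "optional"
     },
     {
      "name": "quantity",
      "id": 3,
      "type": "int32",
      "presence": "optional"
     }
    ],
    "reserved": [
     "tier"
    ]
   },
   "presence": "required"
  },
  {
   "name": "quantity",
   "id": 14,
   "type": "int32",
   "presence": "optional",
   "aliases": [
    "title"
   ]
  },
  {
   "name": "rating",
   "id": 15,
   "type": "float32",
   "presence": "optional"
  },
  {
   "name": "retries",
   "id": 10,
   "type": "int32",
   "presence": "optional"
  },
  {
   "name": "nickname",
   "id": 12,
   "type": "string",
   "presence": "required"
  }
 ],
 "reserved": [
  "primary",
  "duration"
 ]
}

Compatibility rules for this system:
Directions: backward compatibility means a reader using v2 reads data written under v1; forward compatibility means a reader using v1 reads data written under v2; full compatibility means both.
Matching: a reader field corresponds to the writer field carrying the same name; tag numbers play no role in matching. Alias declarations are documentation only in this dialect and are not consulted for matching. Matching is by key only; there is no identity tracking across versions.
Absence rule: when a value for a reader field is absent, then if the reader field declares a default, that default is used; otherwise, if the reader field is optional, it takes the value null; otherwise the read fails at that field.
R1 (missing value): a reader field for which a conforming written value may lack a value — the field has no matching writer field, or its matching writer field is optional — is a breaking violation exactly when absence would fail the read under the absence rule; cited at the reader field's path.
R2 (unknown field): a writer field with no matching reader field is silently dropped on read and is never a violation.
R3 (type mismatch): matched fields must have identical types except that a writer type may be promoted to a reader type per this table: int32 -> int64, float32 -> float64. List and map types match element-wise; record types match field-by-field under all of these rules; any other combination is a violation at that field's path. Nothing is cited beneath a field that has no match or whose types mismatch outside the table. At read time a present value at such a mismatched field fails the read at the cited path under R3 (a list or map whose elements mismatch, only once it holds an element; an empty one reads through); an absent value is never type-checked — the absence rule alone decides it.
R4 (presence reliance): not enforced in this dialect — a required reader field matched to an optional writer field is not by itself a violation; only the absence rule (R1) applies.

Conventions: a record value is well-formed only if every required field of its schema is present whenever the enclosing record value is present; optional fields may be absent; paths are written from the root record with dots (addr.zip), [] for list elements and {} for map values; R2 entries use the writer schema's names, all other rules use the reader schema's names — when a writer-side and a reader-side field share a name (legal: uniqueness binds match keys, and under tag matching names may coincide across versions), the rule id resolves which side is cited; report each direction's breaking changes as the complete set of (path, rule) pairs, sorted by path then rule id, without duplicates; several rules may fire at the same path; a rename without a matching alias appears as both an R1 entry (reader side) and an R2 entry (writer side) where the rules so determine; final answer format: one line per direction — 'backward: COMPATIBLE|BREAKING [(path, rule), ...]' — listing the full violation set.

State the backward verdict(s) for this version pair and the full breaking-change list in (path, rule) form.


backward: BREAKING [(retries, R3)]

each type pair in Profile: writer, then reader
backward for Profile (reader v2, writer v1):
  list<bool> -> list<bool>, writer optional: codes aligns to codes
  Meta -> Meta, writer required: contact aligns to contact
  int32 -> int32, writer optional: quantity aligns to quantity
  float32 -> float32, writer optional: rating aligns to rating
  int64 -> int32, writer optional: retries aligns to retries
  string -> string, writer required: nickname aligns to nickname
  duration (writer side), unknown to reader
  int32 -> int32, writer optional: contact.id aligns to contact.id
  float32 -> float32, writer required: contact.weight aligns to contact.weight
  int64 -> int64, writer optional: contact.seq aligns to contact.seq
  contact.quantity has no writer counterpart
  contact.attempts (writer side), unknown to reader
  violation R3 at retries
  => backward verdict for Profile: BREAKING, 1 violation(s)
the rest of the Profile diff is inert for this question:
  removed field duration from record Profile (its key "duration" joins the reserved list) -> triggers nothing under Profile's printed rules — same verdict
  renamed field attempts to quantity in record Meta -> triggers nothing under Profile's printed rules — same verdict


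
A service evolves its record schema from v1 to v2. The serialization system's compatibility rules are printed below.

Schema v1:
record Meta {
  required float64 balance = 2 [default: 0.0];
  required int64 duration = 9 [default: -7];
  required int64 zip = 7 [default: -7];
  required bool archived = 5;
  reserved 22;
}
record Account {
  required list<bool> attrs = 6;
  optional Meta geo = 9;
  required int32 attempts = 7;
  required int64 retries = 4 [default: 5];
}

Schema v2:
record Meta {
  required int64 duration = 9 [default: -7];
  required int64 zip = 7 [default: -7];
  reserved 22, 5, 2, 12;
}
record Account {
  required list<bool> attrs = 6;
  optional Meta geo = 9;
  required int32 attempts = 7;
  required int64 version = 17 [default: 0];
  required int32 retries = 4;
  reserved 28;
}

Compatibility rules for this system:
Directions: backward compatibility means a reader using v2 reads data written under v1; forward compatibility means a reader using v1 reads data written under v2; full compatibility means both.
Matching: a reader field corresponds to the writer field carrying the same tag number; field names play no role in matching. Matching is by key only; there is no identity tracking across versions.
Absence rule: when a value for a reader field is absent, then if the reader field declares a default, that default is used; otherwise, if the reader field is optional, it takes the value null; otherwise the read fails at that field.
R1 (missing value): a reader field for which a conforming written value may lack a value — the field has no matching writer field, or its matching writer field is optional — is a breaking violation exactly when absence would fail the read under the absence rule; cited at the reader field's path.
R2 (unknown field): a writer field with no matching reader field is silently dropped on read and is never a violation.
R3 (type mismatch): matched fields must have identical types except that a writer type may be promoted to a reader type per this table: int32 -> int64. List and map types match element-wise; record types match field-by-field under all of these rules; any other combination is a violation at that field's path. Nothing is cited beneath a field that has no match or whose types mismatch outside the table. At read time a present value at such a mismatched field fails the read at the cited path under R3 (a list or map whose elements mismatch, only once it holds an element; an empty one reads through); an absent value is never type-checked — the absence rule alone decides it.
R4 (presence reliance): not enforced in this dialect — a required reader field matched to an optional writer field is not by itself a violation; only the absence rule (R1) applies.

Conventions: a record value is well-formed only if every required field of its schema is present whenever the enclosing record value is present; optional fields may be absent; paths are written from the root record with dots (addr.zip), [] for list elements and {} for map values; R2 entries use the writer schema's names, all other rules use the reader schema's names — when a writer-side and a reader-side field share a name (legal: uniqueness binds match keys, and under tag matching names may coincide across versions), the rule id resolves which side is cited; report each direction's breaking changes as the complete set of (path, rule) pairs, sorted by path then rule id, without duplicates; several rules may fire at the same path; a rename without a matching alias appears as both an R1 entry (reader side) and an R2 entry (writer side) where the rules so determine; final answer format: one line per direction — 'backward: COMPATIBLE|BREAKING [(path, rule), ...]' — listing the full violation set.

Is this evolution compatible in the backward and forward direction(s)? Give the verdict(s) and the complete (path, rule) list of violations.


backward: BREAKING [(retries, R3)]; forward: BREAKING [(geo.archived, R1)]

the writer's type comes first in each Account pair
backward pass over Account, reader schema v2, writer schema v1:
  attrs: paired with writer attrs (list<bool> -> list<bool>; writer required)
  geo: paired with writer geo (Meta -> Meta; writer optional)
  attempts: paired with writer attempts (int32 -> int32; writer required)
  version: no writer match
  retries: paired with writer retries (int64 -> int32; writer required)
  geo.duration: paired with writer geo.duration (int64 -> int64; writer required)
  geo.zip: paired with writer geo.zip (int64 -> int64; writer required)
  writer geo.balance: unknown to reader
  writer geo.archived: unknown to reader
  rule R3 violated at retries
  => 1 violation(s): backward is BREAKING for Account
forward pass over Account, reader schema v1, writer schema v2:
  attrs: paired with writer attrs (list<bool> -> list<bool>; writer required)
  geo: paired with writer geo (Meta -> Meta; writer optional)
  attempts: paired with writer attempts (int32 -> int32; writer required)
  retries: paired with writer retries (int32 -> int64; writer required)
  writer version: unknown to reader
  geo.balance: no writer match
  geo.duration: paired with writer geo.duration (int64 -> int64; writer required)
  geo.zip: paired with writer geo.zip (int64 -> int64; writer required)
  geo.archived: no writer match
  rule R1 violated at geo.archived
  => 1 violation(s): forward is BREAKING for Account


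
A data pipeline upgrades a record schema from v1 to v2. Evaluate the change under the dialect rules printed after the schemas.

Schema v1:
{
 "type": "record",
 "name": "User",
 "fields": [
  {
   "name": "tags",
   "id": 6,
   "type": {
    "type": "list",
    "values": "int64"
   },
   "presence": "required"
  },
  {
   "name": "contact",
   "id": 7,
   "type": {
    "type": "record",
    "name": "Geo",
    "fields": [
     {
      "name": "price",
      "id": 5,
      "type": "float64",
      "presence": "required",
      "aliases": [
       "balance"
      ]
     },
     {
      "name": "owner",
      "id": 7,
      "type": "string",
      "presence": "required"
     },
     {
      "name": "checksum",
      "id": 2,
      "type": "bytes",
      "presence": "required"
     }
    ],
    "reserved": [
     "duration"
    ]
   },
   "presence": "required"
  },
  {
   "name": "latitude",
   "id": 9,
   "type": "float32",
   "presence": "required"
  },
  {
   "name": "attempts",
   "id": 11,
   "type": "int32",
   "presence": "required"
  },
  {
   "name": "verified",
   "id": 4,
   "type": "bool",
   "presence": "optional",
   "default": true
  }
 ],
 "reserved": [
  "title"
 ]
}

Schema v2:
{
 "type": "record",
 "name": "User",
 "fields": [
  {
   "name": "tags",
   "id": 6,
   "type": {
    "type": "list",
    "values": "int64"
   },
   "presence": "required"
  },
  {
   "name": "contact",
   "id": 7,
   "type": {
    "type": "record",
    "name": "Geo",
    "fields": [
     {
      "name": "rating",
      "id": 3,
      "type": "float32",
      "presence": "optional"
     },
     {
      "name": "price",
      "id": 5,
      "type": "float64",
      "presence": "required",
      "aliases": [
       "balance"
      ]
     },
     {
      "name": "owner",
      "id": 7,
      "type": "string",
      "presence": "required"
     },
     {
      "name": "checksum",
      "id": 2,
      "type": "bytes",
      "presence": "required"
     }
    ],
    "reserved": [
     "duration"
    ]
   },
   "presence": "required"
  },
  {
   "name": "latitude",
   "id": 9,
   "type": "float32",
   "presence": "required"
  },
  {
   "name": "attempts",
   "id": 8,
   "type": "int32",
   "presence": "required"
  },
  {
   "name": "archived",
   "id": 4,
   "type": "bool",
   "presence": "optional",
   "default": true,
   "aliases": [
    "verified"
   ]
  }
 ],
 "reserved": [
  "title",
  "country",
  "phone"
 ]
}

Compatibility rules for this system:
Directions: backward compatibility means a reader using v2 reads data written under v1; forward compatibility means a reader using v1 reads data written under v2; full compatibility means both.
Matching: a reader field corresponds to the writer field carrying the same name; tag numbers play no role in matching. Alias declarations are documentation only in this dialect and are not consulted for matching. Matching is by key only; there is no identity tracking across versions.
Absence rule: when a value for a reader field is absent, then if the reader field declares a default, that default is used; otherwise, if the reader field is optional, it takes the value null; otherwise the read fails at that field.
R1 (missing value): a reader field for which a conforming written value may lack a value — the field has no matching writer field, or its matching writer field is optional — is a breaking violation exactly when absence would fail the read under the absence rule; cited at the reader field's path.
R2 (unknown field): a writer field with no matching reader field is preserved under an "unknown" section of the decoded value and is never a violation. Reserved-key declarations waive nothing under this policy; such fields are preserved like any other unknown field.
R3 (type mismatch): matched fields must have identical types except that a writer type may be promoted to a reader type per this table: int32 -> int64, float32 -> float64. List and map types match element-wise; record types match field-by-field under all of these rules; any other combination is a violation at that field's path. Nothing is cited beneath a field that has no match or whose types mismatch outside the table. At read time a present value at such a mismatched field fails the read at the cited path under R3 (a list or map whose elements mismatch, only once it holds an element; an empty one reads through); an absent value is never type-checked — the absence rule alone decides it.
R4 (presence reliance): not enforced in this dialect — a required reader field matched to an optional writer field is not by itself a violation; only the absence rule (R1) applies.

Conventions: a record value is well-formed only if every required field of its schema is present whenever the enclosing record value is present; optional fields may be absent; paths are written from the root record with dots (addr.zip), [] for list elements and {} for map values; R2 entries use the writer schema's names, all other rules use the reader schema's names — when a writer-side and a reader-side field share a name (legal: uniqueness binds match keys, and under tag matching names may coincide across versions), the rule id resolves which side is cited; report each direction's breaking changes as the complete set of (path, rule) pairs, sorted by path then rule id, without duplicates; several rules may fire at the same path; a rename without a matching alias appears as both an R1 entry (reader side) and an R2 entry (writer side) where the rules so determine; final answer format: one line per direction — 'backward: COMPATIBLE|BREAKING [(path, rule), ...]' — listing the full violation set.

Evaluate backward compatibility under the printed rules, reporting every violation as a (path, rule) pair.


backward: COMPATIBLE []

arrows below run writer -> reader for User
backward analysis of User with v2 as reader and v1 as writer:
  list<int64> -> list<int64>, writer required: tags aligns to tags
  Geo -> Geo, writer required: contact aligns to contact
  float32 -> float32, writer required: latitude aligns to latitude
  int32 -> int32, writer required: attempts aligns to attempts
  archived has no writer counterpart
  writer field verified has no reader counterpart
  contact.rating has no writer counterpart
  float64 -> float64, writer required: contact.price aligns to contact.price
  string -> string, writer required: contact.owner aligns to contact.owner
  bytes -> bytes, writer required: contact.checksum aligns to contact.checksum
  => backward verdict for User: COMPATIBLE, no violations
remaining User differences; none change what is asked:
  field attempts in record User: tag 11 changed to 8 -> triggers nothing under User's printed rules — same verdict
  added field rating to record Geo: optional float32, tag 3 (in v2 it sits immediately before price) -> triggers nothing under User's printed rules — same verdict
  renamed field verified to archived in record User (alias verified declared on the renamed field) -> triggers nothing under User's printed rules — same verdict


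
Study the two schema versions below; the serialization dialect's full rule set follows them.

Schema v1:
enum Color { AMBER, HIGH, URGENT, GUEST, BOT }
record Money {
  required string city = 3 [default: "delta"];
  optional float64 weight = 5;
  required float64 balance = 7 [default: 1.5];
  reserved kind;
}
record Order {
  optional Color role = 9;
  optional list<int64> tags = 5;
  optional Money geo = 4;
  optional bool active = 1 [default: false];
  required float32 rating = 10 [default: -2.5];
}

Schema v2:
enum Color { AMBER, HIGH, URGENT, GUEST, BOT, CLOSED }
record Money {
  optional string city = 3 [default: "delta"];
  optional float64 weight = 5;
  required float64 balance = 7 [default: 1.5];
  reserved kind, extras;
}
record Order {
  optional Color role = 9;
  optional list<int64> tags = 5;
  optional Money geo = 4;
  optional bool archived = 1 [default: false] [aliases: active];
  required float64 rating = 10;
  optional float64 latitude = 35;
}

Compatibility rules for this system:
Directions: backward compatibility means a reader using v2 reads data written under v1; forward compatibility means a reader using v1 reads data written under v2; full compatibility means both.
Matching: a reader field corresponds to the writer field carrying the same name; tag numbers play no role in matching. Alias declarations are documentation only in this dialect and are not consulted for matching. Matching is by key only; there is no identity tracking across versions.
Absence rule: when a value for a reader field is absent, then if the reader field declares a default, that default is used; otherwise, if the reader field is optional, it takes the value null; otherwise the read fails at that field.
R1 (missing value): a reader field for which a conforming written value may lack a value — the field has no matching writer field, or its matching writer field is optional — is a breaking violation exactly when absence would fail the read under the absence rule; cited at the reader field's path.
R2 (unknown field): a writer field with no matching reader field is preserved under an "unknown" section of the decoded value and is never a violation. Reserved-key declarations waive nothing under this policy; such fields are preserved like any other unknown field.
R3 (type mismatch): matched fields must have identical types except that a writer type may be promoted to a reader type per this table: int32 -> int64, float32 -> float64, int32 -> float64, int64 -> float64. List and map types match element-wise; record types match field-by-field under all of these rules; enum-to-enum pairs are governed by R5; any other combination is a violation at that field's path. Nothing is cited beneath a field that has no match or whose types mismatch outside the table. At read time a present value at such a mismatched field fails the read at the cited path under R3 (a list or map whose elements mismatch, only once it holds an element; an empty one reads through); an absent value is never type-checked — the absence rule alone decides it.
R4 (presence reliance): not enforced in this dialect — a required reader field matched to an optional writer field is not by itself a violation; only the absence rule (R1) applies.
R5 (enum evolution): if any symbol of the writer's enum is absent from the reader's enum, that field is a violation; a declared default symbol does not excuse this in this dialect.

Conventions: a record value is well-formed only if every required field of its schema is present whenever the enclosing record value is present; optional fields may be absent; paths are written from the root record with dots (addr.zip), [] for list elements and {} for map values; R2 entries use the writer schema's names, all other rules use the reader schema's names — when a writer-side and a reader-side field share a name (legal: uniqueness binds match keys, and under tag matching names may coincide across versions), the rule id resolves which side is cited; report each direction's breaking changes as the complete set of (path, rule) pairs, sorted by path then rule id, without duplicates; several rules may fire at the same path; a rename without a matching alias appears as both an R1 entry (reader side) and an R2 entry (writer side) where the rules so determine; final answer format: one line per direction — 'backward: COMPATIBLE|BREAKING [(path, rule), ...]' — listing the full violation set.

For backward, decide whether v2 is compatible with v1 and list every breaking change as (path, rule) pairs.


backward: COMPATIBLE []

arrows below run writer -> reader for Order
backward analysis of Order with v2 as reader and v1 as writer:
  Color -> Color, writer optional: role aligns to role
  list<int64> -> list<int64>, writer optional: tags aligns to tags
  Money -> Money, writer optional: geo aligns to geo
  archived has no writer counterpart
  float32 -> float64, writer required: rating aligns to rating
  latitude has no writer counterpart
  active (writer side), unknown to reader
  string -> string, writer required: geo.city aligns to geo.city
  float64 -> float64, writer optional: geo.weight aligns to geo.weight
  float64 -> float64, writer required: geo.balance aligns to geo.balance
  => backward verdict for Order: COMPATIBLE, no violations
remaining Order differences; none change what is asked:
  added field latitude to record Order: optional float64, tag 35 (in v2 it sits last) -> fires no rule on Order, leaving the asked answer as it is
  field rating in record Order: type float32 changed to float64 (its default is dropped) -> fires only in the forward direction of Order, which is not asked here
  renamed field active to archived in record Order (alias active declared on the renamed field) -> fires no rule on Order, leaving the asked answer as it is
  field city in record Money: required changed to optional -> fires no rule on Order, leaving the asked answer as it is
  enum Color (field role in record Order): symbol CLOSED added -> fires only in the forward direction of Order, which is not asked here


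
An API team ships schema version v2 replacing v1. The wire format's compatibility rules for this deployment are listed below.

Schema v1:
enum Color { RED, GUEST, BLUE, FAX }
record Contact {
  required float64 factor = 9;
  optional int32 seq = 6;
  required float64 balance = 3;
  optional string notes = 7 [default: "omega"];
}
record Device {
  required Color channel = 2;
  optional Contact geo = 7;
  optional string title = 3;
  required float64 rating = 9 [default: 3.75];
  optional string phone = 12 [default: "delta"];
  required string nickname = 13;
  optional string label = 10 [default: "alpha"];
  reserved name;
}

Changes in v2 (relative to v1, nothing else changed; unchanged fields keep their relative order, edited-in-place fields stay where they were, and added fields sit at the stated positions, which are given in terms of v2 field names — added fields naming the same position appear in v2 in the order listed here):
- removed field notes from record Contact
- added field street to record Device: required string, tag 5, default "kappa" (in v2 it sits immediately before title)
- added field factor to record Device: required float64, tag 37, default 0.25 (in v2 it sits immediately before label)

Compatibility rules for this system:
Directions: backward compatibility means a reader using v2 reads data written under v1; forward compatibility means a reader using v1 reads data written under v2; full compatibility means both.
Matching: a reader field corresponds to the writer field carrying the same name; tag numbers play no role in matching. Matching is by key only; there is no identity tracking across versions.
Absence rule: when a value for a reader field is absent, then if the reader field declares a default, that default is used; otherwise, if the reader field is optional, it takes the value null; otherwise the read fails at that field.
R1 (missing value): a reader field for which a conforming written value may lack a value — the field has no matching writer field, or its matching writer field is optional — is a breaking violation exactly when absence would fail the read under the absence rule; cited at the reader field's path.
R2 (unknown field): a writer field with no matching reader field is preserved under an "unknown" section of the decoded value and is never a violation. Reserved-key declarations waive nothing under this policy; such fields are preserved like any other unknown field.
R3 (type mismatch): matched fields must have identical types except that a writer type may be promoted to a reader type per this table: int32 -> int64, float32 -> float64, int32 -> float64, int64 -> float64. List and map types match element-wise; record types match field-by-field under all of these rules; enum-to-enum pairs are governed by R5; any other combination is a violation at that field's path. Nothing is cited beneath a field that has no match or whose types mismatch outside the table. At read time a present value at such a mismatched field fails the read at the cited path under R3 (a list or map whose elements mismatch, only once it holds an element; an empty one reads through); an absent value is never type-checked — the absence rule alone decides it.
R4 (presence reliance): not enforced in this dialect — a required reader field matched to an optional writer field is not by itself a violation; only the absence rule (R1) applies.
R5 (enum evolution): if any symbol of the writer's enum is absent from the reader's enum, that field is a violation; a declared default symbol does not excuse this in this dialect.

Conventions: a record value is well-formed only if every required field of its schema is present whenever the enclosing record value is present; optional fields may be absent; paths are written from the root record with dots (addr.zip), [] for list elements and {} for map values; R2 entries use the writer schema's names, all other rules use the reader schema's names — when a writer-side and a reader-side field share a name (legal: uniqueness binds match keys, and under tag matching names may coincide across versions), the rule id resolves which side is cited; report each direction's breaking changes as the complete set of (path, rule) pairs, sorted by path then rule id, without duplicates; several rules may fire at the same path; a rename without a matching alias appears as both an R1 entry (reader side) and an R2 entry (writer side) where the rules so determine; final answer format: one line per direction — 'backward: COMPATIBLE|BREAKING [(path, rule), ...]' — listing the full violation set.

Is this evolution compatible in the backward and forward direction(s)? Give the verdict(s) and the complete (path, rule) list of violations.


backward: COMPATIBLE []; forward: COMPATIBLE []

the writer's type comes first in each Device pair
checking backward for Device: reader v2 against writer v1:
  channel: Color -> Color, writer required; from channel
  geo: Contact -> Contact, writer optional; from geo
  street has no writer counterpart
  title: string -> string, writer optional; from title
  rating: float64 -> float64, writer required; from rating
  phone: string -> string, writer optional; from phone
  nickname: string -> string, writer required; from nickname
  factor has no writer counterpart
  label: string -> string, writer optional; from label
  geo.factor: float64 -> float64, writer required; from geo.factor
  geo.seq: int32 -> int32, writer optional; from geo.seq
  geo.balance: float64 -> float64, writer required; from geo.balance
  writer geo.notes: unknown to reader
  nothing fires on Device: backward is COMPATIBLE
checking forward for Device: reader v1 against writer v2:
  channel: Color -> Color, writer required; from channel
  geo: Contact -> Contact, writer optional; from geo
  title: string -> string, writer optional; from title
  rating: float64 -> float64, writer required; from rating
  phone: string -> string, writer optional; from phone
  nickname: string -> string, writer required; from nickname
  label: string -> string, writer optional; from label
  writer street: unknown to reader
  writer factor: unknown to reader
  geo.factor: float64 -> float64, writer required; from geo.factor
  geo.seq: int32 -> int32, writer optional; from geo.seq
  geo.balance: float64 -> float64, writer required; from geo.balance
  geo.notes has no writer counterpart
  nothing fires on Device: forward is COMPATIBLE


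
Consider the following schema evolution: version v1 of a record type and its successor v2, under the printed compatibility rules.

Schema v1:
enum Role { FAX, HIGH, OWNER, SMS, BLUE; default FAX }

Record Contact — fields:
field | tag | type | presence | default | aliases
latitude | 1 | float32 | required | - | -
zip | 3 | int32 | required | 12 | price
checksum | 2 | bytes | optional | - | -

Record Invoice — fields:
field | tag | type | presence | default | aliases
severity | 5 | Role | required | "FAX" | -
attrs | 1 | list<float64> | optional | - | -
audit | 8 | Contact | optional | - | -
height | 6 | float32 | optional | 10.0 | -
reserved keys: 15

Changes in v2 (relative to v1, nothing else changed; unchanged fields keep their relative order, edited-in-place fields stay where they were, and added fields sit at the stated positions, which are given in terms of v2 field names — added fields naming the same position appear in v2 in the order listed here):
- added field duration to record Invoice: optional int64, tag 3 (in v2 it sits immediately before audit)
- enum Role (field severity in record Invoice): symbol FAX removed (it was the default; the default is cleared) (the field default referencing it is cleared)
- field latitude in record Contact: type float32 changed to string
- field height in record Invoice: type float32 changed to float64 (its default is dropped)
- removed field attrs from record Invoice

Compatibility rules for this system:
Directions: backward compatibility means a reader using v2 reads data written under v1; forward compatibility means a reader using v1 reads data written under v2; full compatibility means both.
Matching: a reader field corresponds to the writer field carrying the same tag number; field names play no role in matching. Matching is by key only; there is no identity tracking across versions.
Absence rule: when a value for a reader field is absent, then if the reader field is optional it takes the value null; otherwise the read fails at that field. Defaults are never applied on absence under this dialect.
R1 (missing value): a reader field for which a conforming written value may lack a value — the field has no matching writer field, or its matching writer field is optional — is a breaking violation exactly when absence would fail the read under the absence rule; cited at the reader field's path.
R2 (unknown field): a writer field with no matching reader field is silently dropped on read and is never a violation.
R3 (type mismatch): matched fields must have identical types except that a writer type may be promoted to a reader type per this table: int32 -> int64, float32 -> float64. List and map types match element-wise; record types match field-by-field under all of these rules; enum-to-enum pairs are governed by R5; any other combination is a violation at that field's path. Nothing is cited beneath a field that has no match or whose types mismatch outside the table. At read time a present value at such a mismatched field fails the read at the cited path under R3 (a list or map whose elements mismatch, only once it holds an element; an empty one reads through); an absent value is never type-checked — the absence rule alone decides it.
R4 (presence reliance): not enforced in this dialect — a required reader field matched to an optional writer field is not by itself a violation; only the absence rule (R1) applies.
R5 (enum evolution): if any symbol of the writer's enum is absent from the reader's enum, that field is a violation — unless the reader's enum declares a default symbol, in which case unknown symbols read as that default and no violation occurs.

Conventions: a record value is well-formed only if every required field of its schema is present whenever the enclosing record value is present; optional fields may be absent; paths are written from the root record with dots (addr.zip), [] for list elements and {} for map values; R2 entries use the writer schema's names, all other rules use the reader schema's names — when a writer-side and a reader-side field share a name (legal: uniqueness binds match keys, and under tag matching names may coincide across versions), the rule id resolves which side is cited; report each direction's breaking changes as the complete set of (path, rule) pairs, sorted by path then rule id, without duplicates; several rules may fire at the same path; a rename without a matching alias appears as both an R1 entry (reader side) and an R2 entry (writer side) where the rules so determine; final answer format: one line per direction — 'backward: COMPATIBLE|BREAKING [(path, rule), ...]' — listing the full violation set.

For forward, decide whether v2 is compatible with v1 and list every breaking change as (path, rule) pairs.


forward: BREAKING [(audit.latitude, R3), (height, R3)]

the writer's type comes first in each Invoice pair
forward analysis of Invoice with v1 as reader and v2 as writer:
  writer required, Role -> Role: reader severity maps from writer severity
  attrs: no writer match
  writer optional, Contact -> Contact: reader audit maps from writer audit
  writer optional, float64 -> float32: reader height maps from writer height
  writer duration: unknown to reader
  writer required, string -> float32: reader audit.latitude maps from writer audit.latitude
  writer required, int32 -> int32: reader audit.zip maps from writer audit.zip
  writer optional, bytes -> bytes: reader audit.checksum maps from writer audit.checksum
  violation R3 at audit.latitude
  violation R3 at height
  forward on Invoice therefore BREAKING (2)
the other Invoice changes do not affect what is asked:
  added field duration to record Invoice: optional int64, tag 3 (in v2 it sits immediately before audit) -> fires no rule on Invoice, leaving the asked answer as it is
  enum Role (field severity in record Invoice): symbol FAX removed (it was the default; the default is cleared) (the field default referencing it is cleared) -> matters only for Invoice's backward compatibility — outside the asked direction
  removed field attrs from record Invoice -> fires no rule on Invoice, leaving the asked answer as it is


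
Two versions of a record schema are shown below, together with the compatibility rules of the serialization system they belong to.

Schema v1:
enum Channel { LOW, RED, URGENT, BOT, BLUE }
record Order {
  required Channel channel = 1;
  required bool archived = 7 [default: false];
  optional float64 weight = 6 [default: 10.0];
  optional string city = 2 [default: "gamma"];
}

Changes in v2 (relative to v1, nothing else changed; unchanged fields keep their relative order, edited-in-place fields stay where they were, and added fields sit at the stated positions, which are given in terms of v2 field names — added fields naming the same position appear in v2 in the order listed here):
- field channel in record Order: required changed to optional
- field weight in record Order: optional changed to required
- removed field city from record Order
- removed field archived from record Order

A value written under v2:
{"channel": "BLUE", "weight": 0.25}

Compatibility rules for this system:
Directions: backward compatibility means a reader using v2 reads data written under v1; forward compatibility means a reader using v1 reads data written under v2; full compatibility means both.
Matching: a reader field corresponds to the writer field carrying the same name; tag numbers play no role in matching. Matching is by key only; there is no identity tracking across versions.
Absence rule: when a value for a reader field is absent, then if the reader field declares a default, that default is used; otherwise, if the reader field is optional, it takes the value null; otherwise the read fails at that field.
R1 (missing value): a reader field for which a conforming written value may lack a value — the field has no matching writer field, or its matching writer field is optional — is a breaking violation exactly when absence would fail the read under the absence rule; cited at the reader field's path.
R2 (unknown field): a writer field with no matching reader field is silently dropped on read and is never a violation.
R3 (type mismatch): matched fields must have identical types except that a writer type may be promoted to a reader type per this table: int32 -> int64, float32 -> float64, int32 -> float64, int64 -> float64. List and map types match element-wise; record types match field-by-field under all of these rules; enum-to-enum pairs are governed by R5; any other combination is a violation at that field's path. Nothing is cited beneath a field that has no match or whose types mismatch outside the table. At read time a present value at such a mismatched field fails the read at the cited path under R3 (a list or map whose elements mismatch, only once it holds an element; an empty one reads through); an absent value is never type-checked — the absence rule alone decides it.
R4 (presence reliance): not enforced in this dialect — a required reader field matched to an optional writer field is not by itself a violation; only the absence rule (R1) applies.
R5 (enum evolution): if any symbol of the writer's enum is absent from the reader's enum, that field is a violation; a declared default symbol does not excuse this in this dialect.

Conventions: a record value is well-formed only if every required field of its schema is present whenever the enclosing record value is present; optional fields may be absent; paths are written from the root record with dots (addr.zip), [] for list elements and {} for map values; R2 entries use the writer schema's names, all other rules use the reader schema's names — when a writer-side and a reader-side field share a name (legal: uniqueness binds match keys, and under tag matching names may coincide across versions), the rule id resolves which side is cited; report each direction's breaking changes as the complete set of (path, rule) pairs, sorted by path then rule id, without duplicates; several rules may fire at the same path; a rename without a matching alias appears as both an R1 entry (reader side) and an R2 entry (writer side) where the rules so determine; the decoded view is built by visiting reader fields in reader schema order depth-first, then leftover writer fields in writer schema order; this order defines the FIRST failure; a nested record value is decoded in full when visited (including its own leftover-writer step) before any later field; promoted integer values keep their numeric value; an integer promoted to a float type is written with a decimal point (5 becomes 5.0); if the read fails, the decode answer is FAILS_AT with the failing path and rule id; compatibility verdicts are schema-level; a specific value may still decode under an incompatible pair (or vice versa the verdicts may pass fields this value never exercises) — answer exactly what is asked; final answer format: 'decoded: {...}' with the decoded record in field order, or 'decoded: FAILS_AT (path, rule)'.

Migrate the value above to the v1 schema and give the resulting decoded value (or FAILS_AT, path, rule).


decoded: {"channel": "BLUE", "archived": false, "weight": 0.25, "city": "gamma"}

in Order below, arrows point writer -> reader
migrating the Order value to v1:
  channel := "BLUE"
  archived := false (no value, default fills)
  weight := 0.25
  city := "gamma" (no value, default fills)
  => decoded: {"channel": "BLUE", "archived": false, "weight": 0.25, "city": "gamma"}
ruling out the remaining Order differences:
  field channel in record Order: required changed to optional -> a verdict-level change on Order — the shown value reads the same
  field weight in record Order: optional changed to required -> no rule fires on it and the decoded Order view is identical with or without it
  removed field city from record Order -> no rule fires on it and the decoded Order view is identical with or without it
  removed field archived from record Order -> no rule fires on it and the decoded Order view is identical with or without it
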